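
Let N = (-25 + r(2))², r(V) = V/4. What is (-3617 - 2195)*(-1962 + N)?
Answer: 7914491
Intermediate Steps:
r(V) = V/4 (r(V) = V*(¼) = V/4)
N = 2401/4 (N = (-25 + (¼)*2)² = (-25 + ½)² = (-49/2)² = 2401/4 ≈ 600.25)
(-3617 - 2195)*(-1962 + N) = (-3617 - 2195)*(-1962 + 2401/4) = -5812*(-5447/4) = 7914491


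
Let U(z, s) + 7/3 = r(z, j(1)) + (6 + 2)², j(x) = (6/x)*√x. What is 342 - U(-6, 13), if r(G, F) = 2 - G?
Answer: 817/3 ≈ 272.33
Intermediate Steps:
j(x) = 6/√x
U(z, s) = 191/3 - z (U(z, s) = -7/3 + ((2 - z) + (6 + 2)²) = -7/3 + ((2 - z) + 8²) = -7/3 + ((2 - z) + 64) = -7/3 + (66 - z) = 191/3 - z)
342 - U(-6, 13) = 342 - (191/3 - 1*(-6)) = 342 - (191/3 + 6) = 342 - 1*209/3 = 342 - 209/3 = 817/3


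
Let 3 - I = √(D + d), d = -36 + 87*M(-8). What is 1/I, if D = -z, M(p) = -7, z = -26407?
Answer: -3/25753 - √25762/25753 ≈ -0.0063490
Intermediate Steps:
D = 26407 (D = -1*(-26407) = 26407)
d = -645 (d = -36 + 87*(-7) = -36 - 609 = -645)
I = 3 - √25762 (I = 3 - √(26407 - 645) = 3 - √25762 ≈ -157.51)
1/I = 1/(3 - √25762)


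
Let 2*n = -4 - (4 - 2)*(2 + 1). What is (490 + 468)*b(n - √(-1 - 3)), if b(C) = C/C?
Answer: 958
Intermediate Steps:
n = -5 (n = (-4 - (4 - 2)*(2 + 1))/2 = (-4 - 2*3)/2 = (-4 - 1*6)/2 = (-4 - 6)/2 = (½)*(-10) = -5)
b(C) = 1
(490 + 468)*b(n - √(-1 - 3)) = (490 + 468)*1 = 958*1 = 958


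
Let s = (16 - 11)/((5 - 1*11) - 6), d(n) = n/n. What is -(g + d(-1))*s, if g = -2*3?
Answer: -25/12 ≈ -2.0833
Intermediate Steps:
g = -6
d(n) = 1
s = -5/12 (s = 5/((5 - 11) - 6) = 5/(-6 - 6) = 5/(-12) = 5*(-1/12) = -5/12 ≈ -0.41667)
-(g + d(-1))*s = -(-6 + 1)*(-5)/12 = -(-5)*(-5)/12 = -1*25/12 = -25/12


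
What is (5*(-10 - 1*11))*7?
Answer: -735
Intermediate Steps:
(5*(-10 - 1*11))*7 = (5*(-10 - 11))*7 = (5*(-21))*7 = -105*7 = -735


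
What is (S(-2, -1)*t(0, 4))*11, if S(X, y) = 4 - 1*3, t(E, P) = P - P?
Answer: 0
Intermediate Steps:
t(E, P) = 0
S(X, y) = 1 (S(X, y) = 4 - 3 = 1)
(S(-2, -1)*t(0, 4))*11 = (1*0)*11 = 0*11 = 0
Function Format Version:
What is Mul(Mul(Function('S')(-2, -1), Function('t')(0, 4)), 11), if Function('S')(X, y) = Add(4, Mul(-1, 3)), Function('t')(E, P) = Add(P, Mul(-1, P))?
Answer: 0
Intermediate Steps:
Function('t')(E, P) = 0
Function('S')(X, y) = 1 (Function('S')(X, y) = Add(4, -3) = 1)
Mul(Mul(Function('S')(-2, -1), Function('t')(0, 4)), 11) = Mul(Mul(1, 0), 11) = Mul(0, 11) = 0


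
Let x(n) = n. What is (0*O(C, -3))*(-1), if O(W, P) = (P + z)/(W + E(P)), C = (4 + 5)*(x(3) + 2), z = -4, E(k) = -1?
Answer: 0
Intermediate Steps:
C = 45 (C = (4 + 5)*(3 + 2) = 9*5 = 45)
O(W, P) = (-4 + P)/(-1 + W) (O(W, P) = (P - 4)/(W - 1) = (-4 + P)/(-1 + W))
(0*O(C, -3))*(-1) = (0*((-4 - 3)/(-1 + 45)))*(-1) = (0*(-7/44))*(-1) = 0*(-1) = 0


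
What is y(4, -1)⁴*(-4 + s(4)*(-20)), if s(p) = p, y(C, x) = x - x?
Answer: 0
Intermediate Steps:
y(C, x) = 0
y(4, -1)⁴*(-4 + s(4)*(-20)) = 0⁴*(-4 + 4*(-20)) = 0*(-4 - 80) = 0*(-84) = 0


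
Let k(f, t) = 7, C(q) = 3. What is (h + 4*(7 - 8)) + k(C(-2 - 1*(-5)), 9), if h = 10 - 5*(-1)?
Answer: 18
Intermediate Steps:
h = 15 (h = 10 + 5 = 15)
(h + 4*(7 - 8)) + k(C(-2 - 1*(-5)), 9) = (15 + 4*(7 - 8)) + 7 = (15 + 4*(-1)) + 7 = (15 - 4) + 7 = 11 + 7 = 18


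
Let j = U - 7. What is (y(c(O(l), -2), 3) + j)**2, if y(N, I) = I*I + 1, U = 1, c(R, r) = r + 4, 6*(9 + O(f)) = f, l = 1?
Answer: 16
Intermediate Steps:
O(f) = -9 + f/6
c(R, r) = 4 + r
j = -6 (j = 1 - 7 = -6)
y(N, I) = 1 + I**2 (y(N, I) = I**2 + 1 = 1 + I**2)
(y(c(O(l), -2), 3) + j)**2 = ((1 + 3**2) - 6)**2 = ((1 + 9) - 6)**2 = (10 - 6)**2 = 4**2 = 16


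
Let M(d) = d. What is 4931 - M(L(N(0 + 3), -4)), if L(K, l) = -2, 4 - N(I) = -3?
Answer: 4933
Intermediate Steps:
N(I) = 7 (N(I) = 4 - 1*(-3) = 4 + 3 = 7)
4931 - M(L(N(0 + 3), -4)) = 4931 - 1*(-2) = 4931 + 2 = 4933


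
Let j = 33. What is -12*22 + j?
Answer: -231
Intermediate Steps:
-12*22 + j = -12*22 + 33 = -264 + 33 = -231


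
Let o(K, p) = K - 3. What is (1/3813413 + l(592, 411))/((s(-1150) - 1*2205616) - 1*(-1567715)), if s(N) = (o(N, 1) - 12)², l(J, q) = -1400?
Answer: -5338778199/2743079492812 ≈ -0.0019463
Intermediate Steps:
o(K, p) = -3 + K
s(N) = (-15 + N)² (s(N) = ((-3 + N) - 12)² = (-15 + N)²)
(1/3813413 + l(592, 411))/((s(-1150) - 1*2205616) - 1*(-1567715)) = (1/3813413 - 1400)/(((-15 - 1150)² - 1*2205616) - 1*(-1567715)) = (1/3813413 - 1400)/(((-1165)² - 2205616) + 1567715) = -5338778199/(3813413*((1357225 - 2205616) + 1567715)) = -5338778199/(3813413*(-848391 + 1567715)) = -5338778199/3813413/719324 = -5338778199/3813413*1/719324 = -5338778199/2743079492812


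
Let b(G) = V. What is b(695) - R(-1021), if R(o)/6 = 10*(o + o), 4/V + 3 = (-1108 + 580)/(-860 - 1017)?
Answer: 625212052/5103 ≈ 1.2252e+5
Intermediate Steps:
V = -7508/5103 (V = 4/(-3 + (-1108 + 580)/(-860 - 1017)) = 4/(-3 - 528/(-1877)) = 4/(-3 - 528*(-1/1877)) = 4/(-3 + 528/1877) = 4/(-5103/1877) = 4*(-1877/5103) = -7508/5103 ≈ -1.4713)
b(G) = -7508/5103
R(o) = 120*o (R(o) = 6*(10*(o + o)) = 6*(10*(2*o)) = 6*(20*o) = 120*o)
b(695) - R(-1021) = -7508/5103 - 120*(-1021) = -7508/5103 - 1*(-122520) = -7508/5103 + 122520 = 625212052/5103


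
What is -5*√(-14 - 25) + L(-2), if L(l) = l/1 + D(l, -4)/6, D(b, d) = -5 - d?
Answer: -13/6 - 5*I*√39 ≈ -2.1667 - 31.225*I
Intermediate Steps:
L(l) = -⅙ + l (L(l) = l/1 + (-5 - 1*(-4))/6 = l*1 + (-5 + 4)*(⅙) = l - 1*⅙ = l - ⅙ = -⅙ + l)
-5*√(-14 - 25) + L(-2) = -5*√(-14 - 25) + (-⅙ - 2) = -5*I*√39 - 13/6 = -13/6 - 5*I*√39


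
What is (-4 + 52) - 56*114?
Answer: -6336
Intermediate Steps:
(-4 + 52) - 56*114 = 48 - 6384 = -6336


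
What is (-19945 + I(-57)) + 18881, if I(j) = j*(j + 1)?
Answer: 2128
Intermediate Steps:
I(j) = j*(1 + j)
(-19945 + I(-57)) + 18881 = (-19945 - 57*(1 - 57)) + 18881 = (-19945 - 57*(-56)) + 18881 = (-19945 + 3192) + 18881 = -16753 + 18881 = 2128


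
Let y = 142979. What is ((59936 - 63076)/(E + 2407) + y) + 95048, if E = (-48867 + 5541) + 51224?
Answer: 490573019/2061 ≈ 2.3803e+5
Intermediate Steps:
E = 7898 (E = -43326 + 51224 = 7898)
((59936 - 63076)/(E + 2407) + y) + 95048 = ((59936 - 63076)/(7898 + 2407) + 142979) + 95048 = (-3140/10305 + 142979) + 95048 = (-3140*1/10305 + 142979) + 95048 = (-628/2061 + 142979) + 95048 = 294679091/2061 + 95048 = 490573019/2061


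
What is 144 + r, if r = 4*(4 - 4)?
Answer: 144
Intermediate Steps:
r = 0 (r = 4*0 = 0)
144 + r = 144 + 0 = 144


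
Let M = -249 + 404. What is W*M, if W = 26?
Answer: 4030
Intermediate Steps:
M = 155
W*M = 26*155 = 4030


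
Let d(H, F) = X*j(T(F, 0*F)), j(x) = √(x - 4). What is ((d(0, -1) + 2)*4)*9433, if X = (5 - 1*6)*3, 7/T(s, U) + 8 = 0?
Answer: 75464 - 28299*I*√78 ≈ 75464.0 - 2.4993e+5*I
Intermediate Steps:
T(s, U) = -7/8 (T(s, U) = 7/(-8 + 0) = 7/(-8) = 7*(-⅛) = -7/8)
j(x) = √(-4 + x)
X = -3 (X = (5 - 6)*3 = -1*3 = -3)
d(H, F) = -3*I*√78/4 (d(H, F) = -3*√(-4 - 7/8) = -3*I*√78/4)
((d(0, -1) + 2)*4)*9433 = ((-3*I*√78/4 + 2)*4)*9433 = ((2 - 3*I*√78/4)*4)*9433 = (8 - 3*I*√78)*9433 = 75464 - 28299*I*√78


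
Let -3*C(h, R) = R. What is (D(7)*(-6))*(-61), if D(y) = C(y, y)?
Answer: -854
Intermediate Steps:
C(h, R) = -R/3
D(y) = -y/3
(D(7)*(-6))*(-61) = (-⅓*7*(-6))*(-61) = -7/3*(-6)*(-61) = 14*(-61) = -854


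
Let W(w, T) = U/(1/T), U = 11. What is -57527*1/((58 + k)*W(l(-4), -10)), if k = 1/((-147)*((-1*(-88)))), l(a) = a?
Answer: 33825876/3751435 ≈ 9.0168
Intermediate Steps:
k = -1/12936 (k = -1/147/88 = -1/147*1/88 = -1/12936 ≈ -7.7304e-5)
W(w, T) = 11*T (W(w, T) = 11/(1/T) = 11*T)
-57527*1/((58 + k)*W(l(-4), -10)) = -57527*(-1/(110*(58 - 1/12936))) = -57527/((-110*750287/12936)) = -57527/(-3751435/588) = -57527*(-588/3751435) = 33825876/3751435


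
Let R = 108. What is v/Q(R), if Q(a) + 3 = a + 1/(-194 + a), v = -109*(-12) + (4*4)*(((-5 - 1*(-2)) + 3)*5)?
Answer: 112488/9029 ≈ 12.459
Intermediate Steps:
v = 1308 (v = 1308 + 16*(((-5 + 2) + 3)*5) = 1308 + 16*((-3 + 3)*5) = 1308 + 16*(0*5) = 1308 + 16*0 = 1308 + 0 = 1308)
Q(a) = -3 + a + 1/(-194 + a) (Q(a) = -3 + (a + 1/(-194 + a)) = -3 + a + 1/(-194 + a))
v/Q(R) = 1308/(((583 + 108² - 197*108)/(-194 + 108))) = 1308/(((583 + 11664 - 21276)/(-86))) = 1308/((-1/86*(-9029))) = 1308/(9029/86) = 1308*(86/9029) = 112488/9029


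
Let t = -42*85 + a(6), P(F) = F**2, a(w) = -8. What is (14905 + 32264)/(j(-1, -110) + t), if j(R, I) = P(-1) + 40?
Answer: -1747/131 ≈ -13.336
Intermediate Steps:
t = -3578 (t = -42*85 - 8 = -3570 - 8 = -3578)
j(R, I) = 41 (j(R, I) = (-1)**2 + 40 = 1 + 40 = 41)
(14905 + 32264)/(j(-1, -110) + t) = (14905 + 32264)/(41 - 3578) = 47169/(-3537) = 47169*(-1/3537) = -1747/131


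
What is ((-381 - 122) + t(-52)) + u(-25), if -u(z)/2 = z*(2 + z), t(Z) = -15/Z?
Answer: -85941/52 ≈ -1652.7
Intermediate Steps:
u(z) = -2*z*(2 + z)
((-381 - 122) + t(-52)) + u(-25) = ((-381 - 122) - 15/(-52)) - 2*(-25)*(2 - 25) = (-503 - 15*(-1/52)) - 2*(-25)*(-23) = (-503 + 15/52) - 1150 = -26141/52 - 1150 = -85941/52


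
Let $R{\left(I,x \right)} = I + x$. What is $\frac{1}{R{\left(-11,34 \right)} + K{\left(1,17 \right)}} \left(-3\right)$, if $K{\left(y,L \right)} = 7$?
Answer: $- \frac{1}{10} \approx -0.1$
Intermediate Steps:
$\frac{1}{R{\left(-11,34 \right)} + K{\left(1,17 \right)}} \left(-3\right) = \frac{1}{\left(-11 + 34\right) + 7} \left(-3\right) = \frac{1}{23 + 7} \left(-3\right) = \frac{1}{30} \left(-3\right) = - \frac{1}{10}$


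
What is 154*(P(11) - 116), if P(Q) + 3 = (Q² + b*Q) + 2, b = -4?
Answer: -6160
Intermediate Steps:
P(Q) = -1 + Q² - 4*Q (P(Q) = -3 + ((Q² - 4*Q) + 2) = -3 + (2 + Q² - 4*Q) = -1 + Q² - 4*Q)
154*(P(11) - 116) = 154*((-1 + 11² - 4*11) - 116) = 154*((-1 + 121 - 44) - 116) = 154*(76 - 116) = 154*(-40) = -6160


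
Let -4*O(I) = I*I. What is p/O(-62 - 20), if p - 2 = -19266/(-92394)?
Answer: -34009/25885719 ≈ -0.0013138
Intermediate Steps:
p = 34009/15399 (p = 2 - 19266/(-92394) = 2 - 19266*(-1/92394) = 2 + 3211/15399 = 34009/15399 ≈ 2.2085)
O(I) = -I²/4 (O(I) = -I*I/4 = -I²/4)
p/O(-62 - 20) = 34009/(15399*((-(-62 - 20)²/4))) = 34009/(15399*((-¼*(-82)²))) = 34009/(15399*((-¼*6724))) = (34009/15399)/(-1681) = (34009/15399)*(-1/1681) = -34009/25885719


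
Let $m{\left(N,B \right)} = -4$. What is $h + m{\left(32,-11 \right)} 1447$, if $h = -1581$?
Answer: $-7369$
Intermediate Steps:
$h + m{\left(32,-11 \right)} 1447 = -1581 - 5788 = -7369$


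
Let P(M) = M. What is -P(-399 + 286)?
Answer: 113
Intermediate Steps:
-P(-399 + 286) = -(-399 + 286) = -1*(-113) = 113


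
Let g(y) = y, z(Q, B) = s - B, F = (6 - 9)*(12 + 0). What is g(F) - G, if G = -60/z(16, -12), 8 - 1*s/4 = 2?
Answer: -103/3 ≈ -34.333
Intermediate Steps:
s = 24 (s = 32 - 4*2 = 32 - 8 = 24)
F = -36 (F = -3*12 = -36)
z(Q, B) = 24 - B
G = -5/3 (G = -60/(24 - 1*(-12)) = -60/(24 + 12) = -60/36 = -60*1/36 = -5/3 ≈ -1.6667)
g(F) - G = -36 - 1*(-5/3) = -36 + 5/3 = -103/3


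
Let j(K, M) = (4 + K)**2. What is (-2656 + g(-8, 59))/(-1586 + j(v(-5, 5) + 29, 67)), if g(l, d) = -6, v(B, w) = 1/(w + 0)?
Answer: 33275/6047 ≈ 5.5027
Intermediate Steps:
v(B, w) = 1/w
(-2656 + g(-8, 59))/(-1586 + j(v(-5, 5) + 29, 67)) = (-2656 - 6)/(-1586 + (4 + (1/5 + 29))**2) = -2662/(-1586 + (4 + (1/5 + 29))**2) = -2662/(-1586 + (4 + 146/5)**2) = -2662/(-1586 + (166/5)**2) = -2662/(-1586 + 27556/25) = -2662/(-12094/25) = -2662*(-25/12094) = 33275/6047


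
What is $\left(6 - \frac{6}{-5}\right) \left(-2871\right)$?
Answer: $- \frac{103356}{5} \approx -20671.0$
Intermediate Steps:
$\left(6 - \frac{6}{-5}\right) \left(-2871\right) = \left(6 - 6 \left(- \frac{1}{5}\right)\right) \left(-2871\right) = \left(6 - - \frac{6}{5}\right) \left(-2871\right) = \left(6 + \frac{6}{5}\right) \left(-2871\right) = \frac{36}{5} \left(-2871\right) = - \frac{103356}{5}$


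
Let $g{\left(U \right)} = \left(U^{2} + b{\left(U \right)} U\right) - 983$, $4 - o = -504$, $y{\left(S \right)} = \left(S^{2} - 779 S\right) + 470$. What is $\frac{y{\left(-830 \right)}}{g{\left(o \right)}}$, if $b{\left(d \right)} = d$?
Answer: $\frac{267188}{103029} \approx 2.5933$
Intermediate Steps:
$y{\left(S \right)} = 470 + S^{2} - 779 S$
$o = 508$ ($o = 4 - -504 = 4 + 504 = 508$)
$g{\left(U \right)} = -983 + 2 U^{2}$ ($g{\left(U \right)} = \left(U^{2} + U U\right) - 983 = \left(U^{2} + U^{2}\right) - 983 = 2 U^{2} - 983 = -983 + 2 U^{2}$)
$\frac{y{\left(-830 \right)}}{g{\left(o \right)}} = \frac{470 + \left(-830\right)^{2} - -646570}{-983 + 2 \cdot 508^{2}} = \frac{470 + 688900 + 646570}{-983 + 2 \cdot 258064} = \frac{1335940}{-983 + 516128} = \frac{1335940}{515145} = 1335940 \cdot \frac{1}{515145} = \frac{267188}{103029}$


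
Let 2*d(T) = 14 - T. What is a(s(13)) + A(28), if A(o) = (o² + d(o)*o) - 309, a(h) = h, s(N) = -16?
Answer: 263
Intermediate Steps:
d(T) = 7 - T/2 (d(T) = (14 - T)/2 = 7 - T/2)
A(o) = -309 + o² + o*(7 - o/2) (A(o) = (o² + (7 - o/2)*o) - 309 = (o² + o*(7 - o/2)) - 309 = -309 + o² + o*(7 - o/2))
a(s(13)) + A(28) = -16 + (-309 + (½)*28² + 7*28) = -16 + (-309 + (½)*784 + 196) = -16 + (-309 + 392 + 196) = -16 + 279 = 263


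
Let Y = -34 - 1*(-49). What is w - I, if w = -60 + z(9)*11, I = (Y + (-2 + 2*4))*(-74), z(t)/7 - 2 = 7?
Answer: 2187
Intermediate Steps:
z(t) = 63 (z(t) = 14 + 7*7 = 14 + 49 = 63)
Y = 15 (Y = -34 + 49 = 15)
I = -1554 (I = (15 + (-2 + 2*4))*(-74) = (15 + (-2 + 8))*(-74) = (15 + 6)*(-74) = 21*(-74) = -1554)
w = 633 (w = -60 + 63*11 = -60 + 693 = 633)
w - I = 633 - 1*(-1554) = 633 + 1554 = 2187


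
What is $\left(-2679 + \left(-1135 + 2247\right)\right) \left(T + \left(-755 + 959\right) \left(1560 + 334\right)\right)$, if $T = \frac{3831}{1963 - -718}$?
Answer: $- \frac{1623220648929}{2681} \approx -6.0545 \cdot 10^{8}$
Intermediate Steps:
$T = \frac{3831}{2681}$ ($T = \frac{3831}{1963 + 718} = \frac{3831}{2681} \approx 1.4289$)
$\left(-2679 + \left(-1135 + 2247\right)\right) \left(T + \left(-755 + 959\right) \left(1560 + 334\right)\right) = \left(-2679 + \left(-1135 + 2247\right)\right) \left(\frac{3831}{2681} + \left(-755 + 959\right) \left(1560 + 334\right)\right) = \left(-2679 + 1112\right) \left(\frac{3831}{2681} + 204 \cdot 1894\right) = - 1567 \left(\frac{3831}{2681} + 386376\right) = \left(-1567\right) \frac{1035877887}{2681} = - \frac{1623220648929}{2681}$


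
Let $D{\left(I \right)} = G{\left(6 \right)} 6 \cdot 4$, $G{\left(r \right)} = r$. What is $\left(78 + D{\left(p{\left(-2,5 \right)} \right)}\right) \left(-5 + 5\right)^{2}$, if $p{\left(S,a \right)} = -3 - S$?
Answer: $0$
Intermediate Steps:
$D{\left(I \right)} = 144$ ($D{\left(I \right)} = 6 \cdot 6 \cdot 4 = 36 \cdot 4 = 144$)
$\left(78 + D{\left(p{\left(-2,5 \right)} \right)}\right) \left(-5 + 5\right)^{2} = \left(78 + 144\right) \left(-5 + 5\right)^{2} = 222 \cdot 0^{2} = 222 \cdot 0 = 0$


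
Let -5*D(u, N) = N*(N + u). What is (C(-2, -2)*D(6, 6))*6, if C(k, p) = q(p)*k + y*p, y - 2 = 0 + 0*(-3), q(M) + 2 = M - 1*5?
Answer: -6048/5 ≈ -1209.6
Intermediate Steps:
q(M) = -7 + M (q(M) = -2 + (M - 1*5) = -2 + (M - 5) = -2 + (-5 + M) = -7 + M)
y = 2 (y = 2 + (0 + 0*(-3)) = 2 + (0 + 0) = 2 + 0 = 2)
D(u, N) = -N*(N + u)/5
C(k, p) = 2*p + k*(-7 + p) (C(k, p) = (-7 + p)*k + 2*p = k*(-7 + p) + 2*p = 2*p + k*(-7 + p))
(C(-2, -2)*D(6, 6))*6 = ((2*(-2) - 2*(-7 - 2))*(-⅕*6*(6 + 6)))*6 = ((-4 - 2*(-9))*(-⅕*6*12))*6 = ((-4 + 18)*(-72/5))*6 = (14*(-72/5))*6 = -1008/5*6 = -6048/5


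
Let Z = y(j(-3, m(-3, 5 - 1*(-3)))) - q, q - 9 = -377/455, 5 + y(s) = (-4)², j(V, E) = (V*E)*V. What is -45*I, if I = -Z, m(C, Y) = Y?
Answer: 891/7 ≈ 127.29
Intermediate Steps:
j(V, E) = E*V² (j(V, E) = (E*V)*V = E*V²)
y(s) = 11 (y(s) = -5 + (-4)² = -5 + 16 = 11)
q = 286/35 (q = 9 - 377/455 = 9 - 377*1/455 = 9 - 29/35 = 286/35 ≈ 8.1714)
Z = 99/35 (Z = 11 - 1*286/35 = 11 - 286/35 = 99/35 ≈ 2.8286)
I = -99/35 (I = -1*99/35 = -99/35 ≈ -2.8286)
-45*I = -45*(-99/35) = 891/7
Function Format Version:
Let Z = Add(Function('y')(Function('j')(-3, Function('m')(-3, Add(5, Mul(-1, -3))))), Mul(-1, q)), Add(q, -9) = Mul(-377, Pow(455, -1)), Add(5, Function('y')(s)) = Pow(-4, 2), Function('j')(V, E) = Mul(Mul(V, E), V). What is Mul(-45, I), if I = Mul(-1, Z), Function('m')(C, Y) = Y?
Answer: Rational(891, 7) ≈ 127.29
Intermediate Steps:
Function('j')(V, E) = Mul(E, Pow(V, 2)) (Function('j')(V, E) = Mul(Mul(E, V), V) = Mul(E, Pow(V, 2)))
Function('y')(s) = 11 (Function('y')(s) = Add(-5, Pow(-4, 2)) = Add(-5, 16) = 11)
q = Rational(286, 35) (q = Add(9, Mul(-377, Pow(455, -1))) = Add(9, Mul(-377, Rational(1, 455))) = Add(9, Rational(-29, 35)) = Rational(286, 35) ≈ 8.1714)
Z = Rational(99, 35) (Z = Add(11, Mul(-1, Rational(286, 35))) = Add(11, Rational(-286, 35)) = Rational(99, 35) ≈ 2.8286)
I = Rational(-99, 35) (I = Mul(-1, Rational(99, 35)) = Rational(-99, 35) ≈ -2.8286)
Mul(-45, I) = Mul(-45, Rational(-99, 35)) = Rational(891, 7)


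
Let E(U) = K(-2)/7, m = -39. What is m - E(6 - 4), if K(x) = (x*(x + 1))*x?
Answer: -269/7 ≈ -38.429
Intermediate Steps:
K(x) = x²*(1 + x) (K(x) = (x*(1 + x))*x = x²*(1 + x))
E(U) = -4/7 (E(U) = ((-2)²*(1 - 2))/7 = (4*(-1))*(⅐) = -4*⅐ = -4/7)
m - E(6 - 4) = -39 - 1*(-4/7) = -39 + 4/7 = -269/7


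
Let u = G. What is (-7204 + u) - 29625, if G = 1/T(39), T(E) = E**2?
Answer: -56016908/1521 ≈ -36829.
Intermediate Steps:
G = 1/1521 (G = 1/(39**2) = 1/1521 ≈ 0.00065746)
u = 1/1521 ≈ 0.00065746
(-7204 + u) - 29625 = (-7204 + 1/1521) - 29625 = -10957283/1521 - 29625 = -56016908/1521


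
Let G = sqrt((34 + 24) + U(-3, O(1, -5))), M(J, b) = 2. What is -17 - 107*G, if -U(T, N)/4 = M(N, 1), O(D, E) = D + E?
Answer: -17 - 535*sqrt(2) ≈ -773.60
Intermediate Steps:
U(T, N) = -8 (U(T, N) = -4*2 = -8)
G = 5*sqrt(2) (G = sqrt((34 + 24) - 8) = sqrt(58 - 8) = sqrt(50) = 5*sqrt(2) ≈ 7.0711)
-17 - 107*G = -17 - 535*sqrt(2)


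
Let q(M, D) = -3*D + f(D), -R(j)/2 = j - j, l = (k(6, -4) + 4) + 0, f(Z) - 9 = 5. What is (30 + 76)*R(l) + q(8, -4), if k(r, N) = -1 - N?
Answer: 26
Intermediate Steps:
f(Z) = 14 (f(Z) = 9 + 5 = 14)
l = 7 (l = ((-1 - 1*(-4)) + 4) + 0 = ((-1 + 4) + 4) + 0 = (3 + 4) + 0 = 7 + 0 = 7)
R(j) = 0 (R(j) = -2*(j - j) = -2*0 = 0)
q(M, D) = 14 - 3*D (q(M, D) = -3*D + 14 = 14 - 3*D)
(30 + 76)*R(l) + q(8, -4) = (30 + 76)*0 + (14 - 3*(-4)) = 106*0 + (14 + 12) = 0 + 26 = 26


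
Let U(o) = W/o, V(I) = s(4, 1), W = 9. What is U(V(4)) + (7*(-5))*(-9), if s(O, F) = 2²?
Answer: 1269/4 ≈ 317.25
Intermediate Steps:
s(O, F) = 4
V(I) = 4
U(o) = 9/o
U(V(4)) + (7*(-5))*(-9) = 9/4 + (7*(-5))*(-9) = 9*(¼) - 35*(-9) = 9/4 + 315 = 1269/4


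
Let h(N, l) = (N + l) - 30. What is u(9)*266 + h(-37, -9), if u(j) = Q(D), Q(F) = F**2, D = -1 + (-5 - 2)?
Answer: 16948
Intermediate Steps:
h(N, l) = -30 + N + l
D = -8 (D = -1 - 7 = -8)
u(j) = 64 (u(j) = (-8)**2 = 64)
u(9)*266 + h(-37, -9) = 64*266 + (-30 - 37 - 9) = 17024 - 76 = 16948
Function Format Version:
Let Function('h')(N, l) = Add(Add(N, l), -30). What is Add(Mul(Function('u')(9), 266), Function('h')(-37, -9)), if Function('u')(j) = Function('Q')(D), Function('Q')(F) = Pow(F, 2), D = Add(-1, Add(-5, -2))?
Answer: 16948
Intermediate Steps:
Function('h')(N, l) = Add(-30, N, l)
D = -8 (D = Add(-1, -7) = -8)
Function('u')(j) = 64 (Function('u')(j) = Pow(-8, 2) = 64)
Add(Mul(Function('u')(9), 266), Function('h')(-37, -9)) = Add(Mul(64, 266), Add(-30, -37, -9)) = Add(17024, -76) = 16948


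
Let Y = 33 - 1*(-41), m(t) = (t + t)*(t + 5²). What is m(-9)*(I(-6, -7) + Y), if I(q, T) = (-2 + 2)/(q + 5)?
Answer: -21312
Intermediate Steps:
I(q, T) = 0 (I(q, T) = 0/(5 + q) = 0)
m(t) = 2*t*(25 + t) (m(t) = (2*t)*(t + 25) = (2*t)*(25 + t) = 2*t*(25 + t))
Y = 74 (Y = 33 + 41 = 74)
m(-9)*(I(-6, -7) + Y) = (2*(-9)*(25 - 9))*(0 + 74) = (2*(-9)*16)*74 = -288*74 = -21312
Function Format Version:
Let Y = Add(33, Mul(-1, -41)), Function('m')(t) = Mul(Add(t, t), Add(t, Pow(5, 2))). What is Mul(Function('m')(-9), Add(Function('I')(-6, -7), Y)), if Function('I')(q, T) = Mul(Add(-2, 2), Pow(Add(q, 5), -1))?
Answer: -21312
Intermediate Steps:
Function('I')(q, T) = 0 (Function('I')(q, T) = Mul(0, Pow(Add(5, q), -1)) = 0)
Function('m')(t) = Mul(2, t, Add(25, t)) (Function('m')(t) = Mul(Mul(2, t), Add(t, 25)) = Mul(Mul(2, t), Add(25, t)) = Mul(2, t, Add(25, t)))
Y = 74 (Y = Add(33, 41) = 74)
Mul(Function('m')(-9), Add(Function('I')(-6, -7), Y)) = Mul(Mul(2, -9, Add(25, -9)), Add(0, 74)) = Mul(Mul(2, -9, 16), 74) = Mul(-288, 74) = -21312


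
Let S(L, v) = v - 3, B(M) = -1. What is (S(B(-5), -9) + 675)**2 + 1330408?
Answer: 1769977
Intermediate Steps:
S(L, v) = -3 + v
(S(B(-5), -9) + 675)**2 + 1330408 = ((-3 - 9) + 675)**2 + 1330408 = (-12 + 675)**2 + 1330408 = 663**2 + 1330408 = 439569 + 1330408 = 1769977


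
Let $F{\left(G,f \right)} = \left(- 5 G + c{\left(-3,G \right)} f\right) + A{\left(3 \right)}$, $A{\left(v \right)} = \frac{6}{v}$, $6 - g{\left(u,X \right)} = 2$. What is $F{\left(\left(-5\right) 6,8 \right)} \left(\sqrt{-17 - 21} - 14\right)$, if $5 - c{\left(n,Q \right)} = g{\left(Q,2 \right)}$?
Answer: $-2240 + 160 i \sqrt{38} \approx -2240.0 + 986.31 i$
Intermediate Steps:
$g{\left(u,X \right)} = 4$ ($g{\left(u,X \right)} = 6 - 2 = 4$)
$c{\left(n,Q \right)} = 1$ ($c{\left(n,Q \right)} = 5 - 4 = 1$)
$F{\left(G,f \right)} = 2 + f - 5 G$ ($F{\left(G,f \right)} = \left(- 5 G + 1 f\right) + \frac{6}{3} = \left(- 5 G + f\right) + 6 \cdot \frac{1}{3} = \left(f - 5 G\right) + 2 = 2 + f - 5 G$)
$F{\left(\left(-5\right) 6,8 \right)} \left(\sqrt{-17 - 21} - 14\right) = \left(2 + 8 - 5 \left(\left(-5\right) 6\right)\right) \left(\sqrt{-17 - 21} - 14\right) = \left(2 + 8 - -150\right) \left(\sqrt{-38} - 14\right) = \left(2 + 8 + 150\right) \left(i \sqrt{38} - 14\right) = 160 \left(-14 + i \sqrt{38}\right) = -2240 + 160 i \sqrt{38}$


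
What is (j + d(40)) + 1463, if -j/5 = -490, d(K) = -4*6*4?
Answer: 3817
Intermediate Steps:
d(K) = -96 (d(K) = -24*4 = -96)
j = 2450 (j = -5*(-490) = 2450)
(j + d(40)) + 1463 = (2450 - 96) + 1463 = 2354 + 1463 = 3817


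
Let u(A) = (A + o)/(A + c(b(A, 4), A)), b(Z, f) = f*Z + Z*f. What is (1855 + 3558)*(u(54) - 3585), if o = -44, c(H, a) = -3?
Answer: -989631725/51 ≈ -1.9405e+7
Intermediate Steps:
b(Z, f) = 2*Z*f (b(Z, f) = Z*f + Z*f = 2*Z*f)
u(A) = (-44 + A)/(-3 + A) (u(A) = (A - 44)/(A - 3) = (-44 + A)/(-3 + A))
(1855 + 3558)*(u(54) - 3585) = (1855 + 3558)*((-44 + 54)/(-3 + 54) - 3585) = 5413*(10/51 - 3585) = 5413*(-182825/51) = -989631725/51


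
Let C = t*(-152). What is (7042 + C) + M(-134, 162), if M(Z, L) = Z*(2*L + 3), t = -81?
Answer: -24464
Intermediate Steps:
M(Z, L) = Z*(3 + 2*L)
C = 12312 (C = -81*(-152) = 12312)
(7042 + C) + M(-134, 162) = (7042 + 12312) - 134*(3 + 2*162) = 19354 - 134*(3 + 324) = 19354 - 134*327 = 19354 - 43818 = -24464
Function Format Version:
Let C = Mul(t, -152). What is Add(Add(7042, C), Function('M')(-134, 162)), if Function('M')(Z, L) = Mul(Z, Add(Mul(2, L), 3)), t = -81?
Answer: -24464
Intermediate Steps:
Function('M')(Z, L) = Mul(Z, Add(3, Mul(2, L)))
C = 12312 (C = Mul(-81, -152) = 12312)
Add(Add(7042, C), Function('M')(-134, 162)) = Add(Add(7042, 12312), Mul(-134, Add(3, Mul(2, 162)))) = Add(19354, Mul(-134, Add(3, 324))) = Add(19354, Mul(-134, 327)) = Add(19354, -43818) = -24464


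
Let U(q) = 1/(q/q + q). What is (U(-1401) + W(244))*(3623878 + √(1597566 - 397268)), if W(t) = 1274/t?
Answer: 807833071821/42700 + 445839*√1200298/85400 ≈ 1.8925e+7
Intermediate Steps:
U(q) = 1/(1 + q)
(U(-1401) + W(244))*(3623878 + √(1597566 - 397268)) = (1/(1 - 1401) + 1274/244)*(3623878 + √(1597566 - 397268)) = (1/(-1400) + 1274*(1/244))*(3623878 + √1200298) = (-1/1400 + 637/122)*(3623878 + √1200298) = 445839*(3623878 + √1200298)/85400 = 807833071821/42700 + 445839*√1200298/85400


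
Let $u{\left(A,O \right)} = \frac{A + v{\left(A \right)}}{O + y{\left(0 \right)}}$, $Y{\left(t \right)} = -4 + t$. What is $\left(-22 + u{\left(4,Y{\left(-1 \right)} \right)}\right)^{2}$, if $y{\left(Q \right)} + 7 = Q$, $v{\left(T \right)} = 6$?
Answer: $\frac{18769}{36} \approx 521.36$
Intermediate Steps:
$y{\left(Q \right)} = -7 + Q$
$u{\left(A,O \right)} = \frac{6 + A}{-7 + O}$ ($u{\left(A,O \right)} = \frac{A + 6}{O + \left(-7 + 0\right)} = \frac{6 + A}{O - 7} = \frac{6 + A}{-7 + O}$)
$\left(-22 + u{\left(4,Y{\left(-1 \right)} \right)}\right)^{2} = \left(-22 + \frac{6 + 4}{-7 - 5}\right)^{2} = \left(-22 + \frac{1}{-7 - 5} \cdot 10\right)^{2} = \left(-22 + \frac{1}{-12} \cdot 10\right)^{2} = \left(-22 - \frac{5}{6}\right)^{2} = \left(- \frac{137}{6}\right)^{2} = \frac{18769}{36}$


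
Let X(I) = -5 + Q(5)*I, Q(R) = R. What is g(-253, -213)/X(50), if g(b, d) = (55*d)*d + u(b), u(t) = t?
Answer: 2495042/245 ≈ 10184.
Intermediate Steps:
X(I) = -5 + 5*I
g(b, d) = b + 55*d² (g(b, d) = (55*d)*d + b = 55*d² + b = b + 55*d²)
g(-253, -213)/X(50) = (-253 + 55*(-213)²)/(-5 + 5*50) = (-253 + 55*45369)/(-5 + 250) = (-253 + 2495295)/245 = 2495042*(1/245) = 2495042/245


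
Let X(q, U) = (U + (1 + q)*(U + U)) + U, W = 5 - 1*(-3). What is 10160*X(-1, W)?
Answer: 162560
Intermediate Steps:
W = 8 (W = 5 + 3 = 8)
X(q, U) = 2*U + 2*U*(1 + q) (X(q, U) = (U + (1 + q)*(2*U)) + U = (U + 2*U*(1 + q)) + U = 2*U + 2*U*(1 + q))
10160*X(-1, W) = 10160*(2*8*(2 - 1)) = 10160*(2*8*1) = 10160*16 = 162560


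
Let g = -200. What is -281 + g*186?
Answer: -37481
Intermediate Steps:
-281 + g*186 = -281 - 200*186 = -281 - 37200 = -37481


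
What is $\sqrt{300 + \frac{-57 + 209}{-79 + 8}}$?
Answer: $\frac{2 \sqrt{375377}}{71} \approx 17.259$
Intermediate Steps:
$\sqrt{300 + \frac{-57 + 209}{-79 + 8}} = \sqrt{300 + \frac{152}{-71}} = \sqrt{300 + 152 \left(- \frac{1}{71}\right)} = \sqrt{300 - \frac{152}{71}} = \sqrt{\frac{21148}{71}} = \frac{2 \sqrt{375377}}{71}$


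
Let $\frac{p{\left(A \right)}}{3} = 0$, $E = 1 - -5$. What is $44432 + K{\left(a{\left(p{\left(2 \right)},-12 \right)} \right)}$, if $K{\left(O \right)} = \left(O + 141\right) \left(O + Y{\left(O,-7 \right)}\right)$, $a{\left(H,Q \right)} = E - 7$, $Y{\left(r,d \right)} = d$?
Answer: $43312$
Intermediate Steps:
$E = 6$ ($E = 1 + 5 = 6$)
$p{\left(A \right)} = 0$ ($p{\left(A \right)} = 3 \cdot 0 = 0$)
$a{\left(H,Q \right)} = -1$ ($a{\left(H,Q \right)} = 6 - 7 = -1$)
$K{\left(O \right)} = \left(-7 + O\right) \left(141 + O\right)$ ($K{\left(O \right)} = \left(O + 141\right) \left(O - 7\right) = \left(141 + O\right) \left(-7 + O\right) = \left(-7 + O\right) \left(141 + O\right)$)
$44432 + K{\left(a{\left(p{\left(2 \right)},-12 \right)} \right)} = 44432 + \left(-987 + \left(-1\right)^{2} + 134 \left(-1\right)\right) = 44432 - 1120 = 43312$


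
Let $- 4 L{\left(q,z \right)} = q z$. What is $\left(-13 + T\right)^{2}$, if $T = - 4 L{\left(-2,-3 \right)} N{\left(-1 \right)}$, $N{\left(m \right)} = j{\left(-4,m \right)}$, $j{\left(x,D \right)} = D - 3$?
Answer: $1369$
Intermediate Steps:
$L{\left(q,z \right)} = - \frac{q z}{4}$
$j{\left(x,D \right)} = -3 + D$
$N{\left(m \right)} = -3 + m$
$T = -24$ ($T = - 4 \left(\left(- \frac{1}{4}\right) \left(-2\right) \left(-3\right)\right) \left(-3 - 1\right) = \left(-4\right) \left(- \frac{3}{2}\right) \left(-4\right) = 6 \left(-4\right) = -24$)
$\left(-13 + T\right)^{2} = \left(-13 - 24\right)^{2} = \left(-37\right)^{2} = 1369$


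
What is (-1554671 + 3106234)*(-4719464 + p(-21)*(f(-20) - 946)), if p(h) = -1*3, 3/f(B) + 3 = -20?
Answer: -168317260924007/23 ≈ -7.3181e+12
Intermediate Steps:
f(B) = -3/23 (f(B) = 3/(-3 - 20) = 3/(-23) = 3*(-1/23) = -3/23)
p(h) = -3
(-1554671 + 3106234)*(-4719464 + p(-21)*(f(-20) - 946)) = (-1554671 + 3106234)*(-4719464 - 3*(-3/23 - 946)) = 1551563*(-4719464 - 3*(-21761/23)) = 1551563*(-4719464 + 65283/23) = 1551563*(-108482389/23) = -168317260924007/23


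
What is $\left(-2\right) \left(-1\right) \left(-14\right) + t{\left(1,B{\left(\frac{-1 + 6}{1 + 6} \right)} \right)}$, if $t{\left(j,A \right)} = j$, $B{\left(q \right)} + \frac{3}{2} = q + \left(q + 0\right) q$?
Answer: $-27$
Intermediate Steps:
$B{\left(q \right)} = - \frac{3}{2} + q + q^{2}$ ($B{\left(q \right)} = - \frac{3}{2} + \left(q + \left(q + 0\right) q\right) = - \frac{3}{2} + \left(q + q q\right) = - \frac{3}{2} + \left(q + q^{2}\right) = - \frac{3}{2} + q + q^{2}$)
$\left(-2\right) \left(-1\right) \left(-14\right) + t{\left(1,B{\left(\frac{-1 + 6}{1 + 6} \right)} \right)} = \left(-2\right) \left(-1\right) \left(-14\right) + 1 = 2 \left(-14\right) + 1 = -28 + 1 = -27$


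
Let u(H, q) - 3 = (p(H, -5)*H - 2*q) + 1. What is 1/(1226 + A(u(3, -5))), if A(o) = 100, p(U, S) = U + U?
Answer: 1/1326 ≈ 0.00075415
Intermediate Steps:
p(U, S) = 2*U
u(H, q) = 4 - 2*q + 2*H² (u(H, q) = 3 + (((2*H)*H - 2*q) + 1) = 3 + ((2*H² - 2*q) + 1) = 3 + ((-2*q + 2*H²) + 1) = 3 + (1 - 2*q + 2*H²) = 4 - 2*q + 2*H²)
1/(1226 + A(u(3, -5))) = 1/(1226 + 100) = 1/1326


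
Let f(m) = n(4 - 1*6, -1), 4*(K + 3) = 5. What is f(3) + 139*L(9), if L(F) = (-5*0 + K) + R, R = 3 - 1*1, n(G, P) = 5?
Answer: 159/4 ≈ 39.750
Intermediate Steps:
K = -7/4 (K = -3 + (1/4)*5 = -3 + 5/4 = -7/4 ≈ -1.7500)
f(m) = 5
R = 2 (R = 3 - 1 = 2)
L(F) = 1/4 (L(F) = (-5*0 - 7/4) + 2 = (0 - 7/4) + 2 = -7/4 + 2 = 1/4)
f(3) + 139*L(9) = 5 + 139*(1/4) = 5 + 139/4 = 159/4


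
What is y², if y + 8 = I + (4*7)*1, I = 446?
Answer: 217156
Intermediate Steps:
y = 466 (y = -8 + (446 + (4*7)*1) = -8 + (446 + 28*1) = -8 + (446 + 28) = -8 + 474 = 466)
y² = 466² = 217156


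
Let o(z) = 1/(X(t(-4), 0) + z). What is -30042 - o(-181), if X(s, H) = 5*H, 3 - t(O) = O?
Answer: -5437601/181 ≈ -30042.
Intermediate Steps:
t(O) = 3 - O
o(z) = 1/z (o(z) = 1/(5*0 + z) = 1/(0 + z) = 1/z)
-30042 - o(-181) = -30042 - 1/(-181) = -30042 - 1*(-1/181) = -30042 + 1/181 = -5437601/181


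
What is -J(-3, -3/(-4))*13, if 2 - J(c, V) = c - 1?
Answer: -78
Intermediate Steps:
J(c, V) = 3 - c (J(c, V) = 2 - (c - 1) = 2 - (-1 + c) = 2 + (1 - c) = 3 - c)
-J(-3, -3/(-4))*13 = -(3 - 1*(-3))*13 = -(3 + 3)*13 = -1*6*13 = -6*13 = -78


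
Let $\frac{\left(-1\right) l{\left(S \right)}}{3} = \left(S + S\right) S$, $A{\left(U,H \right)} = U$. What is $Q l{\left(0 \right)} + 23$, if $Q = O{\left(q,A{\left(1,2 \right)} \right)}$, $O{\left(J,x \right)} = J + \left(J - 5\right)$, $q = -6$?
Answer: $23$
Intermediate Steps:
$O{\left(J,x \right)} = -5 + 2 J$ ($O{\left(J,x \right)} = J + \left(J - 5\right) = J + \left(-5 + J\right) = -5 + 2 J$)
$l{\left(S \right)} = - 6 S^{2}$ ($l{\left(S \right)} = - 3 \left(S + S\right) S = - 3 \cdot 2 S S = - 3 \cdot 2 S^{2} = - 6 S^{2}$)
$Q = -17$ ($Q = -5 + 2 \left(-6\right) = -5 - 12 = -17$)
$Q l{\left(0 \right)} + 23 = - 17 \left(- 6 \cdot 0^{2}\right) + 23 = - 17 \left(\left(-6\right) 0\right) + 23 = \left(-17\right) 0 + 23 = 0 + 23 = 23$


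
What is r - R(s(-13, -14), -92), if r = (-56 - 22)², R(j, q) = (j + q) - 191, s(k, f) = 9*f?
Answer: 6493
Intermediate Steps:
R(j, q) = -191 + j + q
r = 6084 (r = (-78)² = 6084)
r - R(s(-13, -14), -92) = 6084 - (-191 + 9*(-14) - 92) = 6084 - (-191 - 126 - 92) = 6084 - 1*(-409) = 6084 + 409 = 6493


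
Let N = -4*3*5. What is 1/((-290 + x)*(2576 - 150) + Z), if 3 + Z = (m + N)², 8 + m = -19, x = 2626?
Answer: 1/5674702 ≈ 1.7622e-7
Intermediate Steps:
m = -27 (m = -8 - 19 = -27)
N = -60 (N = -12*5 = -60)
Z = 7566 (Z = -3 + (-27 - 60)² = -3 + (-87)² = -3 + 7569 = 7566)
1/((-290 + x)*(2576 - 150) + Z) = 1/((-290 + 2626)*(2576 - 150) + 7566) = 1/(2336*2426 + 7566) = 1/(5667136 + 7566) = 1/5674702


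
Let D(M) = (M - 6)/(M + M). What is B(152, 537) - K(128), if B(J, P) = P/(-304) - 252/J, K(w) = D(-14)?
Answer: -8807/2128 ≈ -4.1386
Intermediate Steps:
D(M) = (-6 + M)/(2*M) (D(M) = (-6 + M)/((2*M)) = (-6 + M)*(1/(2*M)) = (-6 + M)/(2*M))
K(w) = 5/7 (K(w) = (½)*(-6 - 14)/(-14) = (½)*(-1/14)*(-20) = 5/7)
B(J, P) = -252/J - P/304 (B(J, P) = P*(-1/304) - 252/J = -P/304 - 252/J = -252/J - P/304)
B(152, 537) - K(128) = (-252/152 - 1/304*537) - 1*5/7 = (-252*1/152 - 537/304) - 5/7 = (-63/38 - 537/304) - 5/7 = -1041/304 - 5/7 = -8807/2128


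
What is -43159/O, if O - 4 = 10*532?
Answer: -43159/5324 ≈ -8.1065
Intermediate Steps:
O = 5324 (O = 4 + 10*532 = 4 + 5320 = 5324)
-43159/O = -43159/5324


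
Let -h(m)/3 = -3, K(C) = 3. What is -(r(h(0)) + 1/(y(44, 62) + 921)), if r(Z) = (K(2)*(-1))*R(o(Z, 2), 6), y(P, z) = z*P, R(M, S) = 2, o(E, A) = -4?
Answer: 21893/3649 ≈ 5.9997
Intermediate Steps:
y(P, z) = P*z
h(m) = 9 (h(m) = -3*(-3) = 9)
r(Z) = -6 (r(Z) = (3*(-1))*2 = -3*2 = -6)
-(r(h(0)) + 1/(y(44, 62) + 921)) = -(-6 + 1/(44*62 + 921)) = -(-6 + 1/(2728 + 921)) = -(-6 + 1/3649) = -1*(-21893/3649) = 21893/3649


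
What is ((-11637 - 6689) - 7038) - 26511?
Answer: -51875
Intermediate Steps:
((-11637 - 6689) - 7038) - 26511 = (-18326 - 7038) - 26511 = -25364 - 26511 = -51875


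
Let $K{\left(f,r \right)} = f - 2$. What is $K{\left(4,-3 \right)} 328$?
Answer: $656$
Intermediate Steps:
$K{\left(f,r \right)} = -2 + f$ ($K{\left(f,r \right)} = f - 2 = -2 + f$)
$K{\left(4,-3 \right)} 328 = \left(-2 + 4\right) 328 = 2 \cdot 328 = 656$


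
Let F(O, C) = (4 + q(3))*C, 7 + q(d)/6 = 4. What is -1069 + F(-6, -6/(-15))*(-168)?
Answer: -641/5 ≈ -128.20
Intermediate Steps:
q(d) = -18 (q(d) = -42 + 6*4 = -42 + 24 = -18)
F(O, C) = -14*C (F(O, C) = (4 - 18)*C = -14*C)
-1069 + F(-6, -6/(-15))*(-168) = -1069 - (-84)/(-15)*(-168) = -1069 - (-84)*(-1)/15*(-168) = -1069 - 14*⅖*(-168) = -1069 - 28/5*(-168) = -1069 + 4704/5 = -641/5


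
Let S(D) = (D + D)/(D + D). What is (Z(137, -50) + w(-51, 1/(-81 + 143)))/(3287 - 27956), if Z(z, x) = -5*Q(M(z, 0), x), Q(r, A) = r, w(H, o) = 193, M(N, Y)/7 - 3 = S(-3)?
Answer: -53/24669 ≈ -0.0021484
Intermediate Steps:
S(D) = 1 (S(D) = (2*D)/((2*D)) = (2*D)*(1/(2*D)) = 1)
M(N, Y) = 28 (M(N, Y) = 21 + 7*1 = 21 + 7 = 28)
Z(z, x) = -140 (Z(z, x) = -5*28 = -140)
(Z(137, -50) + w(-51, 1/(-81 + 143)))/(3287 - 27956) = (-140 + 193)/(3287 - 27956) = 53/(-24669) = 53*(-1/24669) = -53/24669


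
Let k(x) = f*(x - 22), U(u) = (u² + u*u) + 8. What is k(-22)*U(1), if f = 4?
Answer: -1760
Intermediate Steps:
U(u) = 8 + 2*u² (U(u) = (u² + u²) + 8 = 2*u² + 8 = 8 + 2*u²)
k(x) = -88 + 4*x (k(x) = 4*(x - 22) = 4*(-22 + x) = -88 + 4*x)
k(-22)*U(1) = (-88 + 4*(-22))*(8 + 2*1²) = (-88 - 88)*(8 + 2*1) = -176*(8 + 2) = -176*10 = -1760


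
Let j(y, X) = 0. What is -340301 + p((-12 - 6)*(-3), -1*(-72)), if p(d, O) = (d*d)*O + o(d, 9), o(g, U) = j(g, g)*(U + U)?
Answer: -130349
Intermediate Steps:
o(g, U) = 0 (o(g, U) = 0*(U + U) = 0*(2*U) = 0)
p(d, O) = O*d**2 (p(d, O) = (d*d)*O + 0 = d**2*O + 0 = O*d**2 + 0 = O*d**2)
-340301 + p((-12 - 6)*(-3), -1*(-72)) = -340301 + (-1*(-72))*((-12 - 6)*(-3))**2 = -340301 + 72*(-18*(-3))**2 = -340301 + 72*54**2 = -340301 + 72*2916 = -340301 + 209952 = -130349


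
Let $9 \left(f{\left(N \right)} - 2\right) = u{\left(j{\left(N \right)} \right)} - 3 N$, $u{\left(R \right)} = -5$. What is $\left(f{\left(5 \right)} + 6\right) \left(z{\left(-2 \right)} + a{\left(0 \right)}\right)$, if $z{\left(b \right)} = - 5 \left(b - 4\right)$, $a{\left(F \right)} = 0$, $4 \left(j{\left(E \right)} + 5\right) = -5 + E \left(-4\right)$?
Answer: $\frac{520}{3} \approx 173.33$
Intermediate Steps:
$j{\left(E \right)} = - \frac{25}{4} - E$ ($j{\left(E \right)} = -5 + \frac{-5 + E \left(-4\right)}{4} = -5 + \frac{-5 - 4 E}{4} = -5 - \left(\frac{5}{4} + E\right) = - \frac{25}{4} - E$)
$f{\left(N \right)} = \frac{13}{9} - \frac{N}{3}$ ($f{\left(N \right)} = 2 + \frac{-5 - 3 N}{9} = 2 - \left(\frac{5}{9} + \frac{N}{3}\right) = \frac{13}{9} - \frac{N}{3}$)
$z{\left(b \right)} = 20 - 5 b$ ($z{\left(b \right)} = - 5 \left(-4 + b\right) = 20 - 5 b$)
$\left(f{\left(5 \right)} + 6\right) \left(z{\left(-2 \right)} + a{\left(0 \right)}\right) = \left(\left(\frac{13}{9} - \frac{5}{3}\right) + 6\right) \left(\left(20 - -10\right) + 0\right) = \left(\left(\frac{13}{9} - \frac{5}{3}\right) + 6\right) \left(\left(20 + 10\right) + 0\right) = \left(- \frac{2}{9} + 6\right) \left(30 + 0\right) = \frac{52}{9} \cdot 30 = \frac{520}{3}$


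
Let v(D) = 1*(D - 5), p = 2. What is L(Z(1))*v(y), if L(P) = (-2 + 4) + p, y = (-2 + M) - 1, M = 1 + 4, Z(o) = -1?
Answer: -12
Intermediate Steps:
M = 5
y = 2 (y = (-2 + 5) - 1 = 3 - 1 = 2)
v(D) = -5 + D (v(D) = 1*(-5 + D) = -5 + D)
L(P) = 4 (L(P) = (-2 + 4) + 2 = 2 + 2 = 4)
L(Z(1))*v(y) = 4*(-5 + 2) = 4*(-3) = -12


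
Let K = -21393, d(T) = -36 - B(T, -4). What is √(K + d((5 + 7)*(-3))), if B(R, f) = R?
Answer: 3*I*√2377 ≈ 146.26*I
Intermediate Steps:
d(T) = -36 - T
√(K + d((5 + 7)*(-3))) = √(-21393 + (-36 - (5 + 7)*(-3))) = √(-21393 + (-36 - 12*(-3))) = √(-21393 + (-36 - 1*(-36))) = √(-21393 + (-36 + 36)) = √(-21393 + 0) = √(-21393) = 3*I*√2377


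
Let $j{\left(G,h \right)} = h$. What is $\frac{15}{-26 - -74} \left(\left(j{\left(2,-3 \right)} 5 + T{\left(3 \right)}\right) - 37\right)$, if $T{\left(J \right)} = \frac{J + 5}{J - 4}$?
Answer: $- \frac{75}{4} \approx -18.75$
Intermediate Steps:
$T{\left(J \right)} = \frac{5 + J}{-4 + J}$
$\frac{15}{-26 - -74} \left(\left(j{\left(2,-3 \right)} 5 + T{\left(3 \right)}\right) - 37\right) = \frac{15}{-26 - -74} \left(\left(\left(-3\right) 5 + \frac{5 + 3}{-4 + 3}\right) - 37\right) = \frac{15}{-26 + 74} \left(\left(-15 + \frac{1}{-1} \cdot 8\right) - 37\right) = \frac{15}{48} \left(\left(-15 - 8\right) - 37\right) = 15 \cdot \frac{1}{48} \left(\left(-15 - 8\right) - 37\right) = \frac{5 \left(-23 - 37\right)}{16} = \frac{5}{16} \left(-60\right) = - \frac{75}{4}$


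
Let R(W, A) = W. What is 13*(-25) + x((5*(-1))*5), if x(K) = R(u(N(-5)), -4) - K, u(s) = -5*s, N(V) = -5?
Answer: -275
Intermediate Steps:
x(K) = 25 - K (x(K) = -5*(-5) - K = 25 - K)
13*(-25) + x((5*(-1))*5) = 13*(-25) + (25 - 5*(-1)*5) = -325 + (25 - (-5)*5) = -325 + (25 - 1*(-25)) = -325 + (25 + 25) = -325 + 50 = -275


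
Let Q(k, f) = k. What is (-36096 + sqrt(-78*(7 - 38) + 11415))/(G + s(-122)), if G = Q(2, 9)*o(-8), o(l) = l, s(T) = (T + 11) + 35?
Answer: 9024/23 - 3*sqrt(1537)/92 ≈ 391.07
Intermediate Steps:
s(T) = 46 + T (s(T) = (11 + T) + 35 = 46 + T)
G = -16 (G = 2*(-8) = -16)
(-36096 + sqrt(-78*(7 - 38) + 11415))/(G + s(-122)) = (-36096 + sqrt(-78*(7 - 38) + 11415))/(-16 + (46 - 122)) = (-36096 + sqrt(-78*(-31) + 11415))/(-16 - 76) = (-36096 + sqrt(2418 + 11415))/(-92) = (-36096 + sqrt(13833))*(-1/92) = (-36096 + 3*sqrt(1537))*(-1/92) = 9024/23 - 3*sqrt(1537)/92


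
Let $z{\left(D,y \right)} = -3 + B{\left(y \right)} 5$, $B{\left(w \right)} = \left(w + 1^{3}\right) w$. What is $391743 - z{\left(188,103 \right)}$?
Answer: $338186$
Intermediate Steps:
$B{\left(w \right)} = w \left(1 + w\right)$ ($B{\left(w \right)} = \left(w + 1\right) w = \left(1 + w\right) w = w \left(1 + w\right)$)
$z{\left(D,y \right)} = -3 + 5 y \left(1 + y\right)$ ($z{\left(D,y \right)} = -3 + y \left(1 + y\right) 5 = -3 + 5 y \left(1 + y\right)$)
$391743 - z{\left(188,103 \right)} = 391743 - \left(-3 + 5 \cdot 103 \left(1 + 103\right)\right) = 391743 - \left(-3 + 5 \cdot 103 \cdot 104\right) = 391743 - \left(-3 + 53560\right) = 391743 - 53557 = 338186$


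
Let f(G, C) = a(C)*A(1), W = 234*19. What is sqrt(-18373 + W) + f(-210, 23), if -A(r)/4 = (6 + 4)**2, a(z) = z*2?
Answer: -18400 + I*sqrt(13927) ≈ -18400.0 + 118.01*I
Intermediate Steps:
W = 4446
a(z) = 2*z
A(r) = -400 (A(r) = -4*(6 + 4)**2 = -4*10**2 = -4*100 = -400)
f(G, C) = -800*C (f(G, C) = (2*C)*(-400) = -800*C)
sqrt(-18373 + W) + f(-210, 23) = sqrt(-18373 + 4446) - 800*23 = sqrt(-13927) - 18400 = I*sqrt(13927) - 18400 = -18400 + I*sqrt(13927)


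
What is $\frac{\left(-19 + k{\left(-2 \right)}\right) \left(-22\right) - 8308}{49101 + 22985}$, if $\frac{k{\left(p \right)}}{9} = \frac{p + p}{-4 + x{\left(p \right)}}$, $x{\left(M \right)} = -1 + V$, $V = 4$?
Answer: $- \frac{4341}{36043} \approx -0.12044$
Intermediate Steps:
$x{\left(M \right)} = 3$ ($x{\left(M \right)} = -1 + 4 = 3$)
$k{\left(p \right)} = - 18 p$ ($k{\left(p \right)} = 9 \frac{p + p}{-4 + 3} = 9 \frac{2 p}{-1} = 9 \cdot 2 p \left(-1\right) = 9 \left(- 2 p\right) = - 18 p$)
$\frac{\left(-19 + k{\left(-2 \right)}\right) \left(-22\right) - 8308}{49101 + 22985} = \frac{\left(-19 - -36\right) \left(-22\right) - 8308}{49101 + 22985} = \frac{\left(-19 + 36\right) \left(-22\right) - 8308}{72086} = \left(17 \left(-22\right) - 8308\right) \frac{1}{72086} = \left(-374 - 8308\right) \frac{1}{72086} = \left(-8682\right) \frac{1}{72086} = - \frac{4341}{36043}$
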